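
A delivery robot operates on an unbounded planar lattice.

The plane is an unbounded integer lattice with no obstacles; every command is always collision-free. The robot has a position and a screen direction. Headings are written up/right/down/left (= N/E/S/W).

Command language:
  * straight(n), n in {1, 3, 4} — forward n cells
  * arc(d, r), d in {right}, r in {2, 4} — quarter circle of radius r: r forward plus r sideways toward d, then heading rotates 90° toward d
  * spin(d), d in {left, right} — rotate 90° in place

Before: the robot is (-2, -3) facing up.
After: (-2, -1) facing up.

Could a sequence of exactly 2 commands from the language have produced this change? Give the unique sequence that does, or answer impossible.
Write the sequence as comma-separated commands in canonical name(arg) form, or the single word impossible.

key: still facing N at the end — nothing in the sequence rotates
initial: (-2, -3) facing up
[1] after straight(1): (-2, -2) facing up
[2] after straight(1): (-2, -1) facing up
uniquely the one of 49 2-step routes that fits.

straight(1), straight(1)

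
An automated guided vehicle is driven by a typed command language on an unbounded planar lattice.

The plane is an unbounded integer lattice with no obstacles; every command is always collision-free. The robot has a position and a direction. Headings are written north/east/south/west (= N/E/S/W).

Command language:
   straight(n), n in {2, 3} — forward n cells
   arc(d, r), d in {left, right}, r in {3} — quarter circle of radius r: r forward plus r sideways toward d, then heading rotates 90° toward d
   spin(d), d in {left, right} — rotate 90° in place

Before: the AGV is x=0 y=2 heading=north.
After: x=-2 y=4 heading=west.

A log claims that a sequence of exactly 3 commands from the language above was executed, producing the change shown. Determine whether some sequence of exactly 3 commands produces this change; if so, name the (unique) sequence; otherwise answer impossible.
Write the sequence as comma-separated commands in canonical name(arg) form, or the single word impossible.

key: cell and facing (now W) both changed — the 3 commands mix motion and turning
begin: x=0 y=2 heading=north
[1] after straight(2): x=0 y=4 heading=north
[2] after spin(left): x=0 y=4 heading=west
[3] after straight(2): x=-2 y=4 heading=west
uniquely the one of 216 3-step routes that fits.

straight(2), spin(left), straight(2)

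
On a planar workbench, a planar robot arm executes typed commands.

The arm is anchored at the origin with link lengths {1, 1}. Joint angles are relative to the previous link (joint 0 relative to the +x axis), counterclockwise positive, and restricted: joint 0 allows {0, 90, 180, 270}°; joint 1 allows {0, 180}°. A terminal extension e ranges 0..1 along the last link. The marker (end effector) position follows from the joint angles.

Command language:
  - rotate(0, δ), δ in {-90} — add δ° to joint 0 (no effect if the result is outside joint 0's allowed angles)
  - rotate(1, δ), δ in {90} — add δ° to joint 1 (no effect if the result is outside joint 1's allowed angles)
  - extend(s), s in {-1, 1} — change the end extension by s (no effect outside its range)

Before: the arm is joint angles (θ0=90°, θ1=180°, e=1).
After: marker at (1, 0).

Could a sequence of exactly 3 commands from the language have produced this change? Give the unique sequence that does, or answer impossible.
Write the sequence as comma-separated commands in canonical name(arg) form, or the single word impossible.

rotate(0, -90), rotate(0, -90), rotate(0, -90)

from: joint angles (θ0=90°, θ1=180°, e=1)
step 1 (rotate(0, -90)): joint angles (θ0=0°, θ1=180°, e=1)
step 2 (rotate(0, -90)): joint angles (θ0=270°, θ1=180°, e=1)
step 3 (rotate(0, -90)): joint angles (θ0=180°, θ1=180°, e=1)
uniquely the one of 64 3-step routes that fits.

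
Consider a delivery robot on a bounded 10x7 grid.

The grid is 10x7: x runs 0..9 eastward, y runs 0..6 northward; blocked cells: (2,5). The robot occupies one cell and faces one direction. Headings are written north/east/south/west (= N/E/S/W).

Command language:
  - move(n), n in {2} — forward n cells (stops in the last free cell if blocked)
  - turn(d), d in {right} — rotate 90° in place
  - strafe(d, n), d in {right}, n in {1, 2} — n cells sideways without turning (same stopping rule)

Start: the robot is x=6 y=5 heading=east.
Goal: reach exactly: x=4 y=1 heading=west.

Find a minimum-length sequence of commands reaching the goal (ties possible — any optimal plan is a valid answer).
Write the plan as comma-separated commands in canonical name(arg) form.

t0: x=6 y=5 heading=east
step 1 (turn(right)): x=6 y=5 heading=south
step 2 (move(2)): x=6 y=3 heading=south
step 3 (move(2)): x=6 y=1 heading=south
step 4 (turn(right)): x=6 y=1 heading=west
step 5 (move(2)): x=4 y=1 heading=west
no 4-step plan works, so 5 is optimal.

turn(right), move(2), move(2), turn(right), move(2)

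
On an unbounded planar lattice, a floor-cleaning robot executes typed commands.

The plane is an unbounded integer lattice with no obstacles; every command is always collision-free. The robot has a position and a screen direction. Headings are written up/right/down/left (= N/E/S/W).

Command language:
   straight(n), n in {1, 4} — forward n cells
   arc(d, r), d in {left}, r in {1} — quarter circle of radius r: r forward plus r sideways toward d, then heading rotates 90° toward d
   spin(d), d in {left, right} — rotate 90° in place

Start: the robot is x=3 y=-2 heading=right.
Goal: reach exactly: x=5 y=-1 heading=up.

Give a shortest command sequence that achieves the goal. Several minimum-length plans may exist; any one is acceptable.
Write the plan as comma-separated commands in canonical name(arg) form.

straight(1), arc(left, 1)

from: x=3 y=-2 heading=right
[1] after straight(1): x=4 y=-2 heading=right
[2] after arc(left, 1): x=5 y=-1 heading=up
minimal: 2 command(s), checked below 2.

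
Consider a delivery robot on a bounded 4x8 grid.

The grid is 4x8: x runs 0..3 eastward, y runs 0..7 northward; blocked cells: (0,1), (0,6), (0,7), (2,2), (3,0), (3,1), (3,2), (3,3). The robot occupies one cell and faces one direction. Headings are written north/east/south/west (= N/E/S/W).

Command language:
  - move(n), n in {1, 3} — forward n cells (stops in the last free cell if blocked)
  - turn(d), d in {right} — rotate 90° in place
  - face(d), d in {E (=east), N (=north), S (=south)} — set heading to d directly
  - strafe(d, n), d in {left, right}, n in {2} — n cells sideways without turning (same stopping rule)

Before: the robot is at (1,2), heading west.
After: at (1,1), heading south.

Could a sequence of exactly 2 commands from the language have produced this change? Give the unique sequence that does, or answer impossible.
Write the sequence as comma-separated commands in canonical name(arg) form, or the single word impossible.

key: position moved to (1,1) AND the heading swung to S — translation plus rotation needed
begin: at (1,2), heading west
t=1 face(S) ⇒ at (1,2), heading south
t=2 move(1) ⇒ at (1,1), heading south
no rival 2-sequence matches.

face(S), move(1)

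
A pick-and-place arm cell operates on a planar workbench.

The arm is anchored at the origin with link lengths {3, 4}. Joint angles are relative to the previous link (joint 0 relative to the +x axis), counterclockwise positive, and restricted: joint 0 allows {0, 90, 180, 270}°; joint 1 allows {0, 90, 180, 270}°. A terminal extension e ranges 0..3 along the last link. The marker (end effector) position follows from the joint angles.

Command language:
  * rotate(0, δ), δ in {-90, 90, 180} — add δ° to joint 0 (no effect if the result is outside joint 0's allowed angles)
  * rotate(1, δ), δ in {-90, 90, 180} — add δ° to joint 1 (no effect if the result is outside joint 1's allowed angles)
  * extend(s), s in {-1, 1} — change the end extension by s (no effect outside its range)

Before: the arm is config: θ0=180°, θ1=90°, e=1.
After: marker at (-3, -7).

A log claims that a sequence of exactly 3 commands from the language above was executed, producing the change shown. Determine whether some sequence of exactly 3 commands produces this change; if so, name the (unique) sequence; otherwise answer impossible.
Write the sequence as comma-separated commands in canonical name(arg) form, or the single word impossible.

extend(1), extend(1), extend(1)

initial: config: θ0=180°, θ1=90°, e=1
[1] after extend(1): config: θ0=180°, θ1=90°, e=2
[2] after extend(1): config: θ0=180°, θ1=90°, e=3
[3] after extend(1): config: θ0=180°, θ1=90°, e=3
no other 3-command option fits: unique.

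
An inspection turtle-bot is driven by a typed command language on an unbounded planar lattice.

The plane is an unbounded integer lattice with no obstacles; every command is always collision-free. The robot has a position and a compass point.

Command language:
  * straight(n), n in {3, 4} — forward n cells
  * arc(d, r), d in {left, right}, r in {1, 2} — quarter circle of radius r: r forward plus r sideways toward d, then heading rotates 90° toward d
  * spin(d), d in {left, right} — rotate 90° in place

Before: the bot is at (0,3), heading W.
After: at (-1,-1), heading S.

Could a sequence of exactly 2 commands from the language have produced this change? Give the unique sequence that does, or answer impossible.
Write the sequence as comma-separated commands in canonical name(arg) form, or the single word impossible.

key: cell and facing (now S) both changed — the 2 commands mix motion and turning
begin: at (0,3), heading W
t=1 arc(left, 1) ⇒ at (-1,2), heading S
t=2 straight(3) ⇒ at (-1,-1), heading S
uniquely the one of 64 2-step routes that fits.

arc(left, 1), straight(3)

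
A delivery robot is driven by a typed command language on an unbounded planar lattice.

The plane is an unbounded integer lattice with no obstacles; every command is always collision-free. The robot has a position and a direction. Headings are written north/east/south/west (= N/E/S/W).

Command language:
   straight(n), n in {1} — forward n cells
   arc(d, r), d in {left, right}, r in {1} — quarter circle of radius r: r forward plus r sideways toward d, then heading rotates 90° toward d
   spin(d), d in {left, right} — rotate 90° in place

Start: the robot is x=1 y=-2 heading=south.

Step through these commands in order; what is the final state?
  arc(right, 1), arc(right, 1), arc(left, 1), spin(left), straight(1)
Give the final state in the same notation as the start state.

x=-2 y=-2 heading=south

initial: x=1 y=-2 heading=south
[1] after arc(right, 1): x=0 y=-3 heading=west
[2] after arc(right, 1): x=-1 y=-2 heading=north
[3] after arc(left, 1): x=-2 y=-1 heading=west
[4] after spin(left): x=-2 y=-1 heading=south
[5] after straight(1): x=-2 y=-2 heading=south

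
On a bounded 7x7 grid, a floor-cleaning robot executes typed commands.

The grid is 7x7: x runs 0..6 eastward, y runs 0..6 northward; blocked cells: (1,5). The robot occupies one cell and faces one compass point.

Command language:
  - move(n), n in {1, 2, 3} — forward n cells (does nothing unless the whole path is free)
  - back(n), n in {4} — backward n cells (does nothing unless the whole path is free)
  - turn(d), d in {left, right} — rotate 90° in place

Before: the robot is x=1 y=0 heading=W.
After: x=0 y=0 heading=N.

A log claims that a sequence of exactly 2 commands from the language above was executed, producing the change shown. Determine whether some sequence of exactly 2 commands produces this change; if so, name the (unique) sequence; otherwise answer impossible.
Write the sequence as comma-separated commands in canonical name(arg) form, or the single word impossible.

move(1), turn(right)

key: cell and facing (now N) both changed — the 2 commands mix motion and turning
begin: x=1 y=0 heading=W
1. move(1) → x=0 y=0 heading=W
2. turn(right) → x=0 y=0 heading=N
all 36 alternatives checked — unique.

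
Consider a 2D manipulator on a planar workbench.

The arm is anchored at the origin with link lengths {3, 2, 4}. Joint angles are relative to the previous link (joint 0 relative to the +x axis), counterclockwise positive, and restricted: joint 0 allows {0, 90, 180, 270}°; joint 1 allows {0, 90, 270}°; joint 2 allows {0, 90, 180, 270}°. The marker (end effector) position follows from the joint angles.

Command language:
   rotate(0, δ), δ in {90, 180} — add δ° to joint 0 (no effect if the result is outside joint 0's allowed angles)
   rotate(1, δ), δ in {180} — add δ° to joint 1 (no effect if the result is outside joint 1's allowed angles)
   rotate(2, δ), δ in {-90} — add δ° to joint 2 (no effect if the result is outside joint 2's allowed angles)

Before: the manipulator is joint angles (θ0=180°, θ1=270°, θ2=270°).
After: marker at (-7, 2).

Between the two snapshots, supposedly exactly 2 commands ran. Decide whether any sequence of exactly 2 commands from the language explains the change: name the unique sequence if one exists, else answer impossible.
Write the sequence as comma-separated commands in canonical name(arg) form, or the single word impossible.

from: joint angles (θ0=180°, θ1=270°, θ2=270°)
t=1 rotate(2, -90) ⇒ joint angles (θ0=180°, θ1=270°, θ2=180°)
t=2 rotate(2, -90) ⇒ joint angles (θ0=180°, θ1=270°, θ2=90°)
uniquely the one of 16 2-step routes that fits.

rotate(2, -90), rotate(2, -90)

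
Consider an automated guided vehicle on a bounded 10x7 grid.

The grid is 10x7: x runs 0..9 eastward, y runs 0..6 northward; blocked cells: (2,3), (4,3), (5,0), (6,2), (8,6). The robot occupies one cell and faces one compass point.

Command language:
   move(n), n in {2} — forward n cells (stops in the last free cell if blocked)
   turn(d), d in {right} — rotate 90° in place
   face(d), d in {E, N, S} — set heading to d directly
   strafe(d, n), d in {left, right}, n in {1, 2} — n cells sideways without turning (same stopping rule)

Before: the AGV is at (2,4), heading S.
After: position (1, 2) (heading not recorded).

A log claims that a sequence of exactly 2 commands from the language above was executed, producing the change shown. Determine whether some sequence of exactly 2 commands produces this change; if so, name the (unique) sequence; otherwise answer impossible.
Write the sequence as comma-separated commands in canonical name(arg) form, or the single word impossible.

strafe(right, 1), move(2)

key: running move(2) before strafe(right, 1) would end elsewhere — order is forced
from: at (2,4), heading S
1. strafe(right, 1) → at (1,4), heading S
2. move(2) → at (1,2), heading S
no other 2-command option fits: unique.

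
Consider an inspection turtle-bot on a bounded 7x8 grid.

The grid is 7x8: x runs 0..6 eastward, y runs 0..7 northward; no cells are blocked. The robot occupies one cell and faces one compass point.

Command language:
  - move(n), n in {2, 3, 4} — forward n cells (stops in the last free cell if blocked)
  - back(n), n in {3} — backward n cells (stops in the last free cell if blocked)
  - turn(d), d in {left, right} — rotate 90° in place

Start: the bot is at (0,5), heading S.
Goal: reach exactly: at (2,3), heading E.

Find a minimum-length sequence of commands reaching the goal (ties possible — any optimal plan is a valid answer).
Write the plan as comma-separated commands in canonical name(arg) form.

move(2), turn(left), move(2)

initial: at (0,5), heading S
[1] after move(2): at (0,3), heading S
[2] after turn(left): at (0,3), heading E
[3] after move(2): at (2,3), heading E
nothing shorter than 3 reaches the goal.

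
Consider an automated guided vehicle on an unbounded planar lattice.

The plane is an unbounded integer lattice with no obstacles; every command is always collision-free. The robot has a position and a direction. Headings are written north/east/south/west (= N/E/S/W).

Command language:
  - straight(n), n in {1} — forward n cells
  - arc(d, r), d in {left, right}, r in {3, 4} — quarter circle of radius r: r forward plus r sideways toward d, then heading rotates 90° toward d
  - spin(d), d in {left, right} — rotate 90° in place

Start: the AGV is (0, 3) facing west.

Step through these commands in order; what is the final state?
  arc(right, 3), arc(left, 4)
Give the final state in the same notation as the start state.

begin: (0, 3) facing west
step 1 (arc(right, 3)): (-3, 6) facing north
step 2 (arc(left, 4)): (-7, 10) facing west

(-7, 10) facing west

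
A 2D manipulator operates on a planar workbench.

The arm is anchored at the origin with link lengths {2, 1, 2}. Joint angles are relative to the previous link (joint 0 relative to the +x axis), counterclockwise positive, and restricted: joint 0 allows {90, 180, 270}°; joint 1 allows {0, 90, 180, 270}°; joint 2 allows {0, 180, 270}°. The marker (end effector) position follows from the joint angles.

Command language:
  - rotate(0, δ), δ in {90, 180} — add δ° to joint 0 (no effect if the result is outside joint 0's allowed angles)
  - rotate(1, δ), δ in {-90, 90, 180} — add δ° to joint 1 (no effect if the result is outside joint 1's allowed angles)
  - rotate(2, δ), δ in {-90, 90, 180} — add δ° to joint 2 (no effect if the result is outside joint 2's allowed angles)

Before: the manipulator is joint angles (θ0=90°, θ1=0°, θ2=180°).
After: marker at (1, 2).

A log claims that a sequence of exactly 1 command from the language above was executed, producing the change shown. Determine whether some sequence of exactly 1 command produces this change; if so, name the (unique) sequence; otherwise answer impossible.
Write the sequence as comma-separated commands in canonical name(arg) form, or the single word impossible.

t0: joint angles (θ0=90°, θ1=0°, θ2=180°)
step 1 (rotate(1, 90)): joint angles (θ0=90°, θ1=90°, θ2=180°)
uniquely the one of 8 1-step routes that fits.

rotate(1, 90)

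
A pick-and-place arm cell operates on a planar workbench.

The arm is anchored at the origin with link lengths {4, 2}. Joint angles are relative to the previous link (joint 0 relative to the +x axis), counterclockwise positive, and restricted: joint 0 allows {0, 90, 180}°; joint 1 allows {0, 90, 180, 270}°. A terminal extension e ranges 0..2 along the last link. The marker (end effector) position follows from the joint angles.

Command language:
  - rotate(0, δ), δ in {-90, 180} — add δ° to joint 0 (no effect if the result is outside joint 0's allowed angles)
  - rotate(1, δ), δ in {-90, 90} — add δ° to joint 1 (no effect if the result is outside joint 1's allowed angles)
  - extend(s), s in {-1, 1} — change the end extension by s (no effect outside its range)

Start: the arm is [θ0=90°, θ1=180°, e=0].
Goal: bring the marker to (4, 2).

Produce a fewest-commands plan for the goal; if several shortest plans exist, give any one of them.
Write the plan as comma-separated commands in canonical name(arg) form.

from: [θ0=90°, θ1=180°, e=0]
t=1 rotate(1, -90) ⇒ [θ0=90°, θ1=90°, e=0]
t=2 rotate(0, -90) ⇒ [θ0=0°, θ1=90°, e=0]
nothing shorter than 2 reaches the goal.

rotate(1, -90), rotate(0, -90)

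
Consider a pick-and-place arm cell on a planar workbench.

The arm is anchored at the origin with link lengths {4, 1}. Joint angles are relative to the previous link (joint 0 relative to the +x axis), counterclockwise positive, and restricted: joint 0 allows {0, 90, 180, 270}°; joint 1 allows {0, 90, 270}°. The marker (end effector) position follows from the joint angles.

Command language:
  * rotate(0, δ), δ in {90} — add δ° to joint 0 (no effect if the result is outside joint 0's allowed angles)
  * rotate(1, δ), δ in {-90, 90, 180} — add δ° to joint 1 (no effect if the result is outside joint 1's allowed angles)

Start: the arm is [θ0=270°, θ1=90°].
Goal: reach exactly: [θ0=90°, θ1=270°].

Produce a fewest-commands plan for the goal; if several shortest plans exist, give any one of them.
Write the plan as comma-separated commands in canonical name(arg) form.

initial: [θ0=270°, θ1=90°]
1. rotate(0, 90) → [θ0=0°, θ1=90°]
2. rotate(0, 90) → [θ0=90°, θ1=90°]
3. rotate(1, 180) → [θ0=90°, θ1=270°]
minimal: 3 command(s), checked below 3.

rotate(0, 90), rotate(0, 90), rotate(1, 180)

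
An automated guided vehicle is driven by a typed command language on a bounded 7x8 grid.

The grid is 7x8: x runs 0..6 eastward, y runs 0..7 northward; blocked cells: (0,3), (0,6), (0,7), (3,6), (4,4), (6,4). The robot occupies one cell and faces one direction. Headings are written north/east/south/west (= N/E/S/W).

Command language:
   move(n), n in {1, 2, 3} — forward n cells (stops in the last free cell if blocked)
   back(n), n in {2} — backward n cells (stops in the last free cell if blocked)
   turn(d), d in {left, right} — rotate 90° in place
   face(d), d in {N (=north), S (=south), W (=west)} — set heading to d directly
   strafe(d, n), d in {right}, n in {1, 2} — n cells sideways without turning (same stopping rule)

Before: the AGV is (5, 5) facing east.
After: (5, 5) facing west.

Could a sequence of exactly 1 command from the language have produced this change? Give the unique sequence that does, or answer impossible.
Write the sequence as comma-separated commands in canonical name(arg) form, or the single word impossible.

face(W)

key: parked at (5,5) the whole time — nothing moves the robot
begin: (5, 5) facing east
t=1 face(W) ⇒ (5, 5) facing west
uniquely the one of 11 1-step routes that fits.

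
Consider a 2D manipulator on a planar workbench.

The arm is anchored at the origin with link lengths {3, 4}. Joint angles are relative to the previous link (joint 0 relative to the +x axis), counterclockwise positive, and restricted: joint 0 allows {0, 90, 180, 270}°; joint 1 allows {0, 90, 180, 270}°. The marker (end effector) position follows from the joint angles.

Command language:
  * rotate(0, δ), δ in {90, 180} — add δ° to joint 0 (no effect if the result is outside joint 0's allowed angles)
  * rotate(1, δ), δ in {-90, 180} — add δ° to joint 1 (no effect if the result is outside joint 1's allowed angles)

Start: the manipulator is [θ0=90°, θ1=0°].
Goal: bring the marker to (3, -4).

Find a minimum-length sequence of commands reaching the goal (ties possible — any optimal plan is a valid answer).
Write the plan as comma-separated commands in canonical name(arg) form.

rotate(0, 180), rotate(1, -90), rotate(0, 90)

from: [θ0=90°, θ1=0°]
t=1 rotate(0, 180) ⇒ [θ0=270°, θ1=0°]
t=2 rotate(1, -90) ⇒ [θ0=270°, θ1=270°]
t=3 rotate(0, 90) ⇒ [θ0=0°, θ1=270°]
minimal: 3 command(s), checked below 3.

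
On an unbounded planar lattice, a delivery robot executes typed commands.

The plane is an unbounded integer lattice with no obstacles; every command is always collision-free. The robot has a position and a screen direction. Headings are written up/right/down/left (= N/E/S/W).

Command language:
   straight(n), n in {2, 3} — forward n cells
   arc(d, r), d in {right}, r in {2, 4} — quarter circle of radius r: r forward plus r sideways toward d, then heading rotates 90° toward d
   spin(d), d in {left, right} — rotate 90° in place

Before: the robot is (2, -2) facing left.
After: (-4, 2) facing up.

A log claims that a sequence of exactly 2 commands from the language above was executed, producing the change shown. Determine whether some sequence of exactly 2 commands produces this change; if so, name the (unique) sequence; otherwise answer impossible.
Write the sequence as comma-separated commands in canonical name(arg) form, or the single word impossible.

straight(2), arc(right, 4)

key: order matters: swapping straight(2) and arc(right, 4) lands elsewhere
from: (2, -2) facing left
1. straight(2) → (0, -2) facing left
2. arc(right, 4) → (-4, 2) facing up
uniquely the one of 36 2-step routes that fits.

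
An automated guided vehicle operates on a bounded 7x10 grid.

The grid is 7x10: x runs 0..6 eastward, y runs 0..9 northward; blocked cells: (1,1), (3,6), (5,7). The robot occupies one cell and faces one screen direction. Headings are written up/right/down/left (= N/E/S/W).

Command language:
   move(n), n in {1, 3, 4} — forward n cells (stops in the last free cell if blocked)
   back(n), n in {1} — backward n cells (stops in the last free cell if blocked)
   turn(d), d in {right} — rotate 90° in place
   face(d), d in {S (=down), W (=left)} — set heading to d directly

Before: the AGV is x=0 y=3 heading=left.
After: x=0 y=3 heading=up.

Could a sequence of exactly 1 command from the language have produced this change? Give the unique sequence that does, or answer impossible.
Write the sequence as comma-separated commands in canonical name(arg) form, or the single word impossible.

turn(right)

key: (0,3) unchanged — the single command moves nothing
start: x=0 y=3 heading=left
1. turn(right) → x=0 y=3 heading=up
no other 1-command option fits: unique.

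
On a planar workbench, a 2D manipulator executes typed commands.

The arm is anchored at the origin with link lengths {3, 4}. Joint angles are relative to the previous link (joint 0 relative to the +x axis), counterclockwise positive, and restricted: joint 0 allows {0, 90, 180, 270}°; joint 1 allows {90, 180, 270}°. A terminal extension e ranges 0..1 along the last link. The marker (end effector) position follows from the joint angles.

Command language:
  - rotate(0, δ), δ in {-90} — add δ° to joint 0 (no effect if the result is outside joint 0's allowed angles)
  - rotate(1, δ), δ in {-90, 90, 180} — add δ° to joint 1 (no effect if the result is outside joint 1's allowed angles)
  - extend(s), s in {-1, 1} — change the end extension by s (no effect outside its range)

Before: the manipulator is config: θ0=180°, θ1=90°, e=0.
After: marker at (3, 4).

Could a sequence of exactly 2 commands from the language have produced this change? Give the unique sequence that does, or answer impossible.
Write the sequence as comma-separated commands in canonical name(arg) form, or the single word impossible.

begin: config: θ0=180°, θ1=90°, e=0
step 1 (rotate(0, -90)): config: θ0=90°, θ1=90°, e=0
step 2 (rotate(0, -90)): config: θ0=0°, θ1=90°, e=0
no rival 2-sequence matches.

rotate(0, -90), rotate(0, -90)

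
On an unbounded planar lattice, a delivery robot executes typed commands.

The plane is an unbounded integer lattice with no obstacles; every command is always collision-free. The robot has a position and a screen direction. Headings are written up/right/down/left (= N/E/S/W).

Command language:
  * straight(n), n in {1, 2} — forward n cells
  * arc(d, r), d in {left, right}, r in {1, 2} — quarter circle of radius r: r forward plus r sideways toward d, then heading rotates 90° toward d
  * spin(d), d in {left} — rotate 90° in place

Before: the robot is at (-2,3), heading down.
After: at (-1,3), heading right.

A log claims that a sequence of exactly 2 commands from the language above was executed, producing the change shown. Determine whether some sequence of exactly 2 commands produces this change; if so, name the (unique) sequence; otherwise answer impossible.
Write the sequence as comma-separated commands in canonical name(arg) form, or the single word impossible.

spin(left), straight(1)

key: cell and facing (now E) both changed — the 2 commands mix motion and turning
initial: at (-2,3), heading down
1. spin(left) → at (-2,3), heading right
2. straight(1) → at (-1,3), heading right
all 49 alternatives checked — unique.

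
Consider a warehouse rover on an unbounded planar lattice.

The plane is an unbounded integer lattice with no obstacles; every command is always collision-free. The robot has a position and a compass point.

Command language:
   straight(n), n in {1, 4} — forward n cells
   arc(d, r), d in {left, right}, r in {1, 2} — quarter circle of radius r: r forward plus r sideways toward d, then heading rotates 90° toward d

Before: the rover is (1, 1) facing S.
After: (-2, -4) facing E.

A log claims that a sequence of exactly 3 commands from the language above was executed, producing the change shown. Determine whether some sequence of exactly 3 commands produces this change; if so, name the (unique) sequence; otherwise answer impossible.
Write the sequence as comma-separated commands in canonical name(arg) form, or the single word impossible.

arc(right, 2), arc(left, 2), arc(left, 1)

key: order matters: swapping arc(right, 2) and arc(left, 1) lands elsewhere
begin: (1, 1) facing S
[1] after arc(right, 2): (-1, -1) facing W
[2] after arc(left, 2): (-3, -3) facing S
[3] after arc(left, 1): (-2, -4) facing E
no other 3-command option fits: unique.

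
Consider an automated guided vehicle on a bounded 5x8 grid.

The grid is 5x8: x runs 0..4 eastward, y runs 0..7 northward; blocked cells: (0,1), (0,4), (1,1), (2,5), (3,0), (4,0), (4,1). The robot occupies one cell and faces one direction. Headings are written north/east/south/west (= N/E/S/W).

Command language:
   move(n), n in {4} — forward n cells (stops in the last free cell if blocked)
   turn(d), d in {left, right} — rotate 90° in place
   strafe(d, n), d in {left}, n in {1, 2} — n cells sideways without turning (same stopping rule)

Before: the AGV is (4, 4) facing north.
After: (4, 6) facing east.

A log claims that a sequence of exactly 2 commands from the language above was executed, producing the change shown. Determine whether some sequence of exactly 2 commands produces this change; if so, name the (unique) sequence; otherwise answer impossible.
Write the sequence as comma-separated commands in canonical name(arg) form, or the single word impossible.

key: running strafe(left, 2) before turn(right) would end elsewhere — order is forced
from: (4, 4) facing north
step 1 (turn(right)): (4, 4) facing east
step 2 (strafe(left, 2)): (4, 6) facing east
no rival 2-sequence matches.

turn(right), strafe(left, 2)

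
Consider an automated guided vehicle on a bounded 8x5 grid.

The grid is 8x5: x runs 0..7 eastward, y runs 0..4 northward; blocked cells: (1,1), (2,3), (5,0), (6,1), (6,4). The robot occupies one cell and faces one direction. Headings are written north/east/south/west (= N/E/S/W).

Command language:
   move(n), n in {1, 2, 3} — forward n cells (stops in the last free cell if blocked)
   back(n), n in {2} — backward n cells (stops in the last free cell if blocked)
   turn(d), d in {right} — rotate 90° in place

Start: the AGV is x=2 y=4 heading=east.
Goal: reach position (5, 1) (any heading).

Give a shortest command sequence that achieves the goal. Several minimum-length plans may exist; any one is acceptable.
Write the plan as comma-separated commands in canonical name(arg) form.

move(3), turn(right), move(3)

begin: x=2 y=4 heading=east
[1] after move(3): x=5 y=4 heading=east
[2] after turn(right): x=5 y=4 heading=south
[3] after move(3): x=5 y=1 heading=south
no 2-step plan works, so 3 is optimal.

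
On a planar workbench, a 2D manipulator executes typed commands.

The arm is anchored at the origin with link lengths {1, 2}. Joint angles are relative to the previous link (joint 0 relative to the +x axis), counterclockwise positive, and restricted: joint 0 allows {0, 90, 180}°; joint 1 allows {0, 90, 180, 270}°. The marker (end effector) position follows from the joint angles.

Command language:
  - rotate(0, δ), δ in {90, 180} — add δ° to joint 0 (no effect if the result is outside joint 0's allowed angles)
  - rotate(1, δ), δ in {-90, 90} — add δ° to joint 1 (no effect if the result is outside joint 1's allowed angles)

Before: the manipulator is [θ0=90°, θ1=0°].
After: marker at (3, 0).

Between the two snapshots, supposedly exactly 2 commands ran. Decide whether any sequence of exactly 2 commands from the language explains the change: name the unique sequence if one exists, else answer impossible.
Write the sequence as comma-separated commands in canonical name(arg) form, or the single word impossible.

rotate(0, 90), rotate(0, 180)

key: order matters: swapping rotate(0, 90) and rotate(0, 180) lands elsewhere
begin: [θ0=90°, θ1=0°]
[1] after rotate(0, 90): [θ0=180°, θ1=0°]
[2] after rotate(0, 180): [θ0=0°, θ1=0°]
uniquely the one of 16 2-step routes that fits.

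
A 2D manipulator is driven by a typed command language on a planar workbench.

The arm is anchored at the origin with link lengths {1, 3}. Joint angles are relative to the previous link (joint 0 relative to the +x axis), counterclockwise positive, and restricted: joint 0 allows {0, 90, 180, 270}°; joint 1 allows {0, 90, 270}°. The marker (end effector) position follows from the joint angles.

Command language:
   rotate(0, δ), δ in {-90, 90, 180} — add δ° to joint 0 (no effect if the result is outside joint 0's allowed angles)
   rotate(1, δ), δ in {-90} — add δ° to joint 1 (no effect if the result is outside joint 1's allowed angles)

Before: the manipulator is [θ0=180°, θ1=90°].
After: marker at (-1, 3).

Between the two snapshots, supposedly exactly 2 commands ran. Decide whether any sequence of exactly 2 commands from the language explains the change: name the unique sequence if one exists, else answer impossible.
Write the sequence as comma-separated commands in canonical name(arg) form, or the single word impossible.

from: [θ0=180°, θ1=90°]
step 1 (rotate(1, -90)): [θ0=180°, θ1=0°]
step 2 (rotate(1, -90)): [θ0=180°, θ1=270°]
no other 2-command option fits: unique.

rotate(1, -90), rotate(1, -90)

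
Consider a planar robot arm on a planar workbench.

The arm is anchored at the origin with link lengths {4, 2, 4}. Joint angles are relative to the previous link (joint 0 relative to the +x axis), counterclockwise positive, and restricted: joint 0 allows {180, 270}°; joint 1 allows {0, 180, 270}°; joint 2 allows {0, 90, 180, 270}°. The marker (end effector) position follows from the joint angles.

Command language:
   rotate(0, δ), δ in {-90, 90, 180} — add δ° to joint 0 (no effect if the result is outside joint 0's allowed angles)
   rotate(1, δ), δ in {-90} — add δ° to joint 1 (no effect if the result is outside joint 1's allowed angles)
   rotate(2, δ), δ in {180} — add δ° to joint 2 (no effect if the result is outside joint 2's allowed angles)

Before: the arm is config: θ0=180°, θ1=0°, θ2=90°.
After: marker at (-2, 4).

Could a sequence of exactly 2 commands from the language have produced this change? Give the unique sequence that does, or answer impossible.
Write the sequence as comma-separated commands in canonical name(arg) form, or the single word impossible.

begin: config: θ0=180°, θ1=0°, θ2=90°
[1] after rotate(1, -90): config: θ0=180°, θ1=270°, θ2=90°
[2] after rotate(1, -90): config: θ0=180°, θ1=180°, θ2=90°
uniquely the one of 25 2-step routes that fits.

rotate(1, -90), rotate(1, -90)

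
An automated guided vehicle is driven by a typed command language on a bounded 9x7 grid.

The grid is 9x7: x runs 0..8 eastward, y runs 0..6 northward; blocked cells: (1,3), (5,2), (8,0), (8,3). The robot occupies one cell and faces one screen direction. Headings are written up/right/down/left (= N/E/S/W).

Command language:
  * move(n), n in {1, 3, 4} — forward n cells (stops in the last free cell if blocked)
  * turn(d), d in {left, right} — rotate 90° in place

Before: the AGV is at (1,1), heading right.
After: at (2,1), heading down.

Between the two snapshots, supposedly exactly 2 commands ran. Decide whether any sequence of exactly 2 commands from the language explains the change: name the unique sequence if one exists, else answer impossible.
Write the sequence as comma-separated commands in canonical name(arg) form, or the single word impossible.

key: running turn(right) before move(1) would end elsewhere — order is forced
t0: at (1,1), heading right
step 1 (move(1)): at (2,1), heading right
step 2 (turn(right)): at (2,1), heading down
no other 2-command option fits: unique.

move(1), turn(right)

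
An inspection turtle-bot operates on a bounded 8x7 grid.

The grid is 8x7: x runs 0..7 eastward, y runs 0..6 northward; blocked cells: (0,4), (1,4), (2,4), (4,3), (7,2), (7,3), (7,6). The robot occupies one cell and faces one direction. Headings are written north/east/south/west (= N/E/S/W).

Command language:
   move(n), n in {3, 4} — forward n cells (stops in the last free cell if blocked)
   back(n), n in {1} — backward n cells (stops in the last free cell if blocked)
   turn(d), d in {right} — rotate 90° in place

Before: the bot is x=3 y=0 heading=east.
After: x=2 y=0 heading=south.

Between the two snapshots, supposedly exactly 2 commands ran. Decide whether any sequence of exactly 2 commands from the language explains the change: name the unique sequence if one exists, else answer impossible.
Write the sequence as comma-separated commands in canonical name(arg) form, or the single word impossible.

key: running turn(right) before back(1) would end elsewhere — order is forced
start: x=3 y=0 heading=east
[1] after back(1): x=2 y=0 heading=east
[2] after turn(right): x=2 y=0 heading=south
no other 2-command option fits: unique.

back(1), turn(right)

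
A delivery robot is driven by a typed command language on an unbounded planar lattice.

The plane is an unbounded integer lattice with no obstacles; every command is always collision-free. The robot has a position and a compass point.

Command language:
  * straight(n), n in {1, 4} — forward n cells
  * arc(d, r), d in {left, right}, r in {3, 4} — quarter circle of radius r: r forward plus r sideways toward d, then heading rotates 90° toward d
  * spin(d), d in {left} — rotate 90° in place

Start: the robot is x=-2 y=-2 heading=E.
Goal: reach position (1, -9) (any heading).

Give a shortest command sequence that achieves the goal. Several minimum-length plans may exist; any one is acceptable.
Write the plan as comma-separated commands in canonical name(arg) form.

start: x=-2 y=-2 heading=E
1. arc(right, 3) → x=1 y=-5 heading=S
2. straight(4) → x=1 y=-9 heading=S
nothing shorter than 2 reaches the goal.

arc(right, 3), straight(4)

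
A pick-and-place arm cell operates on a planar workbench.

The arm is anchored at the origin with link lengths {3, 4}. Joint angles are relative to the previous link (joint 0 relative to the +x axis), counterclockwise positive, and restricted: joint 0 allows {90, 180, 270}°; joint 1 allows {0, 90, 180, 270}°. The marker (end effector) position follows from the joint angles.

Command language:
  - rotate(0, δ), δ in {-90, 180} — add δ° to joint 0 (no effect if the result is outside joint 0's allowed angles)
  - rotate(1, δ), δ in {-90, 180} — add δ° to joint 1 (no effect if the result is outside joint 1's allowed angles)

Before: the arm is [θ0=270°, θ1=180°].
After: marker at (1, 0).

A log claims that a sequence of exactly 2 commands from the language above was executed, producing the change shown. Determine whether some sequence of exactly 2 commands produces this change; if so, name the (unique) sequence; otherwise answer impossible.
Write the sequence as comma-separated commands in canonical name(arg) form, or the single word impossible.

key: order matters: swapping rotate(0, -90) and rotate(0, 180) lands elsewhere
initial: [θ0=270°, θ1=180°]
1. rotate(0, -90) → [θ0=180°, θ1=180°]
2. rotate(0, 180) → [θ0=180°, θ1=180°]
no rival 2-sequence matches.

rotate(0, -90), rotate(0, 180)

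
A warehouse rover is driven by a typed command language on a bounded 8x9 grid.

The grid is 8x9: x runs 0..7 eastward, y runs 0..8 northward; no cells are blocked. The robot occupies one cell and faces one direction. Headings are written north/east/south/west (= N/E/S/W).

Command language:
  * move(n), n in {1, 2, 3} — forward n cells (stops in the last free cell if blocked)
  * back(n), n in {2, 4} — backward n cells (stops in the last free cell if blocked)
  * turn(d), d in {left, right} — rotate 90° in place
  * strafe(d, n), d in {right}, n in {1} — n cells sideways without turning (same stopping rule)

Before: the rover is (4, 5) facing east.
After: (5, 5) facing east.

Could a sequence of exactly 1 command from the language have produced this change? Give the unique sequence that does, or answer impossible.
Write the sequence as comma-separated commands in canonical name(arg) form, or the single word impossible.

move(1)

key: still facing E — the one step turns nothing
start: (4, 5) facing east
t=1 move(1) ⇒ (5, 5) facing east
no other 1-command option fits: unique.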